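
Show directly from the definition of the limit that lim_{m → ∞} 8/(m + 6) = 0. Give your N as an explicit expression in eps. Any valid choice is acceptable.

N = 8/eps

Fix eps > 0. For m ≥ 1, |8/(m + 6) − 0| = 8/(m + 6) ≤ 8/m.
We need 8/m < eps, i.e. m > 8/eps.
Take N = 8/eps. If m > N then |8/(m + 6)| ≤ 8/m < eps.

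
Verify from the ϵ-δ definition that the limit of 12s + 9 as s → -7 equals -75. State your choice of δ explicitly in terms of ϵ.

Let ϵ > 0 be given. We need δ > 0 so that 0 < |s + 7| < δ implies |(12s + 9) + 75| < ϵ.
|(12s + 9) + 75| = |12s + 84| = 12|s + 7|.
So 12|s + 7| < ϵ exactly when |s + 7| < ϵ/12.
Take δ = ϵ/12. If 0 < |s + 7| < δ then |(12s + 9) + 75| = 12|s + 7| < 12·(ϵ/12) = ϵ.

δ = ϵ/12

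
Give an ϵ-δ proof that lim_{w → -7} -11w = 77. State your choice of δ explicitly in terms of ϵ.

Suppose ϵ > 0. We need δ > 0 so that 0 < |w + 7| < δ implies |(-11w) − 77| < ϵ.
|(-11w) − 77| = |-11w - 77| = 11|w + 7|.
Thus it suffices that |w + 7| < ϵ/11.
Choosing δ = ϵ/11 gives |(-11w) − 77| = 11|w + 7| < ϵ whenever |w + 7| < δ.

δ = ϵ/11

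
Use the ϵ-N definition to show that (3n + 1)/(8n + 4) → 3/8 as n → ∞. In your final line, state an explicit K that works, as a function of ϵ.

K = (1/16)/ϵ

Suppose ϵ > 0. For n ≥ 1, |(3n + 1)/(8n + 4) − (3/8)| = |-4|/(8(8n + 4)) = 4/(8(8n + 4)).
Since 8n + 4 ≥ 8n for n ≥ 1, this is ≤ 4/(8·8n) = (1/16)/n.
So |(3n + 1)/(8n + 4) − (3/8)| < ϵ whenever n > (1/16)/ϵ.
Take K = (1/16)/ϵ. If n > K then |(3n + 1)/(8n + 4) − (3/8)| ≤ (1/16)/n < ϵ.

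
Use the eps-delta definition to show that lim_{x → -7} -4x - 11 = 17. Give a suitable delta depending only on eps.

delta = eps/4

Let eps > 0 be given. We need delta > 0 so that 0 < |x + 7| < delta implies |(-4x - 11) − 17| < eps.
Since (-4x - 11) − 17 = -4(x + 7), we have |(-4x - 11) − 17| = 4|x + 7|.
So 4|x + 7| < eps exactly when |x + 7| < eps/4.
Take delta = eps/4. If 0 < |x + 7| < delta then |(-4x - 11) − 17| = 4|x + 7| < 4·(eps/4) = eps.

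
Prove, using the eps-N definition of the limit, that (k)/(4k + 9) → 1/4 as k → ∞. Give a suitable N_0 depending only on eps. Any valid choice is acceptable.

Suppose eps > 0. For k ≥ 1, |(k)/(4k + 9) − (1/4)| = |-9|/(4(4k + 9)) = 9/(4(4k + 9)).
Since 4k + 9 ≥ 4k for k ≥ 1, this is ≤ 9/(4·4k) = (9/16)/k.
So |(k)/(4k + 9) − (1/4)| < eps whenever k > (9/16)/eps.
Take N_0 = (9/16)/eps. If k > N_0 then |(k)/(4k + 9) − (1/4)| ≤ (9/16)/k < eps.

N_0 = (9/16)/eps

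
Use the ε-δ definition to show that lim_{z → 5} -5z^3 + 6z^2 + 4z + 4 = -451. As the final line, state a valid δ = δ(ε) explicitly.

Let ε > 0 be given. We want δ > 0 such that 0 < |z − 5| < δ implies |(-5z^3 + 6z^2 + 4z + 4) + 451| < ε.
(-5z^3 + 6z^2 + 4z + 4) + 451 = -5z^3 + 6z^2 + 4z + 455 = (z − 5)(-5z^2 - 19z - 91).
So |(-5z^3 + 6z^2 + 4z + 4) + 451| = |z − 5|·|-5z^2 - 19z - 91|.
Assume first that |z − 5| < 1, so |z| < 6. Then |-5z^2 - 19z - 91| ≤ 5·6^2 + 19·6 + 91 = 385.
Hence |(-5z^3 + 6z^2 + 4z + 4) + 451| ≤ 385|z − 5| < ε provided |z − 5| < ε/385.
Choosing δ = min(1, ε/385) ensures both conditions, hence |(-5z^3 + 6z^2 + 4z + 4) + 451| < ε.

δ = min(1, ε/385)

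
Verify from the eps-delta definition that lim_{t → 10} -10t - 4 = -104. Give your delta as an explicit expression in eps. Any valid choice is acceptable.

Let eps > 0 be given. We need delta > 0 so that 0 < |t − 10| < delta implies |(-10t - 4) + 104| < eps.
Since (-10t - 4) + 104 = -10(t − 10), we have |(-10t - 4) + 104| = 10|t − 10|.
Thus it suffices that |t − 10| < eps/10.
Take delta = eps/10. If 0 < |t − 10| < delta then |(-10t - 4) + 104| = 10|t − 10| < 10·(eps/10) = eps.

delta = eps/10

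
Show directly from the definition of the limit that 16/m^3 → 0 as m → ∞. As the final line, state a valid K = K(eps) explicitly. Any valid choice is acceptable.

K = (16/eps)^{1/3}

Let eps > 0 be given. For m ≥ 1, |16/m^3 − 0| = 16/m^3.
16/m^3 < eps ⇔ m^3 > 16/eps ⇔ m > (16/eps)^{1/3}.
Take K = (16/eps)^{1/3}. Then m > K implies 16/m^3 < eps.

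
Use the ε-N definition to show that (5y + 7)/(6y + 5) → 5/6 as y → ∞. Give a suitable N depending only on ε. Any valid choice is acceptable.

Let ε > 0 be given. We seek N > 0 such that y > N implies |(5y + 7)/(6y + 5) − (5/6)| < ε.
(5y + 7)/(6y + 5) − (5/6) = (6(5y + 7) − 5(6y + 5)) / (6(6y + 5)) = 17/(6(6y + 5)).
For y > 0 we have 6y + 5 > 6y, so |(5y + 7)/(6y + 5) − (5/6)| = 17/(6(6y + 5)) < 17/(6·6y) = (17/36)/y.
Thus |(5y + 7)/(6y + 5) − (5/6)| < ε whenever y > (17/36)/ε.
Take N = (17/36)/ε. If y > N then |(5y + 7)/(6y + 5) − (5/6)| < (17/36)/y < ε.

N = (17/36)/ε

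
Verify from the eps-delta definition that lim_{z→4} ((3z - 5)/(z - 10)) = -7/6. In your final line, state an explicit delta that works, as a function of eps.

delta = min(3, (18/25)eps)

Let eps > 0. We want delta > 0 with 0 < |z − 4| < delta ⇒ |(3z - 5)/(z - 10) + 7/6| < eps.
Combining over a common denominator, (3z - 5)/(z - 10) + 7/6 = [(3z - 5)·(-6) − 7·(z - 10)] / [(-6)·(z - 10)] = -25(z − 4) / ((-6)(z - 10)).
So |(3z - 5)/(z - 10) + 7/6| = 25|z − 4| / (6·|z − 10|).
Restrict delta ≤ 3. Then |z − 4| < 3 gives |z − 10| = |(z − 4) + (-6)| ≥ 6 − 3 = 3.
Hence |(3z - 5)/(z - 10) + 7/6| < 25|z − 4|/(6·3) = (25/18)|z − 4|, which is < eps once |z − 4| < (18/25)eps.
Take delta = min(3, (18/25)eps). Then 0 < |z − 4| < delta forces both bounds, so |(3z - 5)/(z - 10) + 7/6| < eps.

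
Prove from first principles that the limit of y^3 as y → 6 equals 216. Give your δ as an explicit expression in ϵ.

δ = min(1, ϵ/127)

Let ϵ > 0 be given. We seek δ > 0 with 0 < |y − 6| < δ ⇒ |y^3 − 216| < ϵ.
Factor: y^3 − 216 = (y − 6)(y^2 + 6y + 36), so |y^3 − 216| = |y − 6|·|y^2 + 6y + 36|.
Restrict δ ≤ 1. Then |y − 6| < 1 gives |y| < 7, so by the triangle inequality |y^2 + 6y + 36| ≤ 7^2 + 6·7 + 36 = 127.
Hence |y^3 − 216| ≤ 127|y − 6|, which is < ϵ once |y − 6| < ϵ/127.
Take δ = min(1, ϵ/127). If 0 < |y − 6| < δ then both bounds hold and |y^3 − 216| ≤ 127|y − 6| < 127·(ϵ/127) = ϵ.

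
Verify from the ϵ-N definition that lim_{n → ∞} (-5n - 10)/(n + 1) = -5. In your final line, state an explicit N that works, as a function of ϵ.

N = 5/ϵ

Suppose ϵ > 0. For n ≥ 1, |(-5n - 10)/(n + 1) + 5| = |-5|/((n + 1)) = 5/((n + 1)).
Since n + 1 ≥ n for n ≥ 1, this is ≤ 5/(n) = 5/n.
So |(-5n - 10)/(n + 1) + 5| < ϵ whenever n > 5/ϵ.
Take N = 5/ϵ. If n > N then |(-5n - 10)/(n + 1) + 5| ≤ 5/n < ϵ.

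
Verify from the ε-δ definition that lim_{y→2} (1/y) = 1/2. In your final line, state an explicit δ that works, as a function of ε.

Fix ε > 0. We seek δ > 0 such that 0 < |y − 2| < δ implies |1/y − (1/2)| < ε.
|1/y − (1/2)| = |2 − y|/(2·|y|) = |y − 2|/(2|y|).
Restrict δ ≤ 1. Then |y − 2| < 1 gives |y| > 1, so 2|y| > 2.
Then |1/y − (1/2)| < |y − 2|/2, which is < ε when |y − 2| < 2ε.
Take δ = min(1, 2ε). Then 0 < |y − 2| < δ gives both |y − 2| < 1 and |y − 2| < 2ε, so |1/y − (1/2)| < ε.

δ = min(1, 2ε)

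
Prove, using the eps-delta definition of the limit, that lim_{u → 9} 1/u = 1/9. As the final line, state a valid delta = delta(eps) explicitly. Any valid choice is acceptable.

Suppose eps > 0. We seek delta > 0 such that 0 < |u − 9| < delta implies |1/u − (1/9)| < eps.
|1/u − (1/9)| = |9 − u|/(9·|u|) = |u − 9|/(9|u|).
Require delta ≤ 9/2 so that |u| > 9 − 9/2 = 9/2, hence 9|u| > 81/2.
Then |1/u − (1/9)| < |u − 9|/(81/2), which is < eps when |u − 9| < (81/2)eps.
Take delta = min(9/2, (81/2)eps). Then 0 < |u − 9| < delta gives both |u − 9| < 9/2 and |u − 9| < (81/2)eps, so |1/u − (1/9)| < eps.

delta = min(9/2, (81/2)eps)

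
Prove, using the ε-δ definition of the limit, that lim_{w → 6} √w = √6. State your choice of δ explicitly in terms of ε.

Let ε > 0 be given. We want δ > 0 such that 0 < |w − 6| < δ implies |√w − √6| < ε.
Rationalise: √w − √6 = (w − 6)/(√w + √6), so |√w − √6| = |w − 6|/(√w + √6).
Restrict δ ≤ 6 so that |w − 6| < 6 forces w > 0, and then √w + √6 > √6.
Hence |√w − √6| < |w − 6|/√6, which is < ε once |w − 6| < √6·ε.
Take δ = min(6, √6·ε). If 0 < |w − 6| < δ then w > 0 and |√w − √6| < |w − 6|/√6 < ε.

δ = min(6, √6·ε)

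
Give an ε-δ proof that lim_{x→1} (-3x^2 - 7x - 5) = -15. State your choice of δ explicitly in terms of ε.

δ = min(1, ε/16)

Let ε > 0. We want δ > 0 such that 0 < |x − 1| < δ implies |(-3x^2 - 7x - 5) + 15| < ε.
(-3x^2 - 7x - 5) + 15 = -3x^2 - 7x + 10 = (x − 1)(-3x - 10).
So |(-3x^2 - 7x - 5) + 15| = |x − 1|·|-3x - 10|.
Require δ ≤ 1. Then |x − 1| < 1 gives |x| < 2, and by the triangle inequality |-3x - 10| ≤ 3·2 + 10 = 16.
Hence |(-3x^2 - 7x - 5) + 15| ≤ 16|x − 1| < ε provided |x − 1| < ε/16.
Choosing δ = min(1, ε/16) ensures both conditions, hence |(-3x^2 - 7x - 5) + 15| < ε.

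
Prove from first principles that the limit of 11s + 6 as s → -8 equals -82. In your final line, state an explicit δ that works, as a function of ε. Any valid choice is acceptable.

δ = ε/11

Let ε > 0 be given. We need δ > 0 so that 0 < |s + 8| < δ implies |(11s + 6) + 82| < ε.
Since (11s + 6) + 82 = 11(s + 8), we have |(11s + 6) + 82| = 11|s + 8|.
Thus it suffices that |s + 8| < ε/11.
Choosing δ = ε/11 gives |(11s + 6) + 82| = 11|s + 8| < ε whenever |s + 8| < δ.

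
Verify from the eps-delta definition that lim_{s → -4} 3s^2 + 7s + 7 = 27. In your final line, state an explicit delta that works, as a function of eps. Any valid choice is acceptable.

delta = min(2, eps/23)

Let eps > 0 be given. We want delta > 0 such that 0 < |s + 4| < delta implies |(3s^2 + 7s + 7) − 27| < eps.
(3s^2 + 7s + 7) − 27 = 3s^2 + 7s - 20 = (s + 4)(3s - 5).
So |(3s^2 + 7s + 7) − 27| = |s + 4|·|3s - 5|.
Assume first that |s + 4| < 2, so |s| < 6. Then |3s - 5| ≤ 3·6 + 5 = 23.
Hence |(3s^2 + 7s + 7) − 27| ≤ 23|s + 4| < eps provided |s + 4| < eps/23.
Choosing delta = min(2, eps/23) ensures both conditions, hence |(3s^2 + 7s + 7) − 27| < eps.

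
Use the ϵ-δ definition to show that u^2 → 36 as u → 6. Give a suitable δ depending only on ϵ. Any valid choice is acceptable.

Fix ϵ > 0. We seek δ > 0 with 0 < |u − 6| < δ ⇒ |u^2 − 36| < ϵ.
Factor: u^2 − 36 = (u − 6)(u + 6), so |u^2 − 36| = |u − 6|·|u + 6|.
Impose δ ≤ 2 so that |u| < 8; then |u + 6| ≤ 14.
Hence |u^2 − 36| ≤ 14|u − 6|, which is < ϵ once |u − 6| < ϵ/14.
Take δ = min(2, ϵ/14). If 0 < |u − 6| < δ then both bounds hold and |u^2 − 36| ≤ 14|u − 6| < 14·(ϵ/14) = ϵ.

δ = min(2, ϵ/14)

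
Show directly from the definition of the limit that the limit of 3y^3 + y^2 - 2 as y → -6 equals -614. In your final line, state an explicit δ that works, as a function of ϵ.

δ = min(1, ϵ/368)

Suppose ϵ > 0. We want δ > 0 such that 0 < |y + 6| < δ implies |(3y^3 + y^2 - 2) + 614| < ϵ.
(3y^3 + y^2 - 2) + 614 = 3y^3 + y^2 + 612 = (y + 6)(3y^2 - 17y + 102).
So |(3y^3 + y^2 - 2) + 614| = |y + 6|·|3y^2 - 17y + 102|.
Require δ ≤ 1. Then |y + 6| < 1 gives |y| < 7, and by the triangle inequality |3y^2 - 17y + 102| ≤ 3·7^2 + 17·7 + 102 = 368.
Hence |(3y^3 + y^2 - 2) + 614| ≤ 368|y + 6| < ϵ provided |y + 6| < ϵ/368.
Take δ = min(1, ϵ/368). Then 0 < |y + 6| < δ gives both |y + 6| < 1 and |y + 6| < ϵ/368, so |(3y^3 + y^2 - 2) + 614| < ϵ.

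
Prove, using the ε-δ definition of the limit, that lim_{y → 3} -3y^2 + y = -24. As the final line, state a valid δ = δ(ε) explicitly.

Fix ε > 0. We want δ > 0 such that 0 < |y − 3| < δ implies |(-3y^2 + y) + 24| < ε.
(-3y^2 + y) + 24 = -3y^2 + y + 24 = (y − 3)(-3y - 8).
So |(-3y^2 + y) + 24| = |y − 3|·|-3y - 8|.
Assume first that |y − 3| < 1, so |y| < 4. Then |-3y - 8| ≤ 3·4 + 8 = 20.
Hence |(-3y^2 + y) + 24| ≤ 20|y − 3| < ε provided |y − 3| < ε/20.
Take δ = min(1, ε/20). Then 0 < |y − 3| < δ gives both |y − 3| < 1 and |y − 3| < ε/20, so |(-3y^2 + y) + 24| < ε.

δ = min(1, ε/20)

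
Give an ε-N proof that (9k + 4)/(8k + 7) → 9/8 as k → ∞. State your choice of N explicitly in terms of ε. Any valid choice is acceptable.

N = (31/64)/ε

Let ε > 0 be given. For k ≥ 1, |(9k + 4)/(8k + 7) − (9/8)| = |-31|/(8(8k + 7)) = 31/(8(8k + 7)).
Since 8k + 7 ≥ 8k for k ≥ 1, this is ≤ 31/(8·8k) = (31/64)/k.
So |(9k + 4)/(8k + 7) − (9/8)| < ε whenever k > (31/64)/ε.
Take N = (31/64)/ε. If k > N then |(9k + 4)/(8k + 7) − (9/8)| ≤ (31/64)/k < ε.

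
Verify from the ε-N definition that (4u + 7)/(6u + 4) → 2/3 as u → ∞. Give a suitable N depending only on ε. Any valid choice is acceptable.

N = (13/18)/ε

Fix ε > 0. We seek N > 0 such that u > N implies |(4u + 7)/(6u + 4) − (2/3)| < ε.
(4u + 7)/(6u + 4) − (2/3) = (6(4u + 7) − 4(6u + 4)) / (6(6u + 4)) = 26/(6(6u + 4)).
For u > 0 we have 6u + 4 > 6u, so |(4u + 7)/(6u + 4) − (2/3)| = 26/(6(6u + 4)) < 26/(6·6u) = (13/18)/u.
Thus |(4u + 7)/(6u + 4) − (2/3)| < ε whenever u > (13/18)/ε.
Take N = (13/18)/ε. If u > N then |(4u + 7)/(6u + 4) − (2/3)| < (13/18)/u < ε.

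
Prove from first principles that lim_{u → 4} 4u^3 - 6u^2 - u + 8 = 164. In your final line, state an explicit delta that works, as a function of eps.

delta = min(1, eps/189)

Let eps > 0. We want delta > 0 such that 0 < |u − 4| < delta implies |(4u^3 - 6u^2 - u + 8) − 164| < eps.
(4u^3 - 6u^2 - u + 8) − 164 = 4u^3 - 6u^2 - u - 156 = (u − 4)(4u^2 + 10u + 39).
So |(4u^3 - 6u^2 - u + 8) − 164| = |u − 4|·|4u^2 + 10u + 39|.
Assume first that |u − 4| < 1, so |u| < 5. Then |4u^2 + 10u + 39| ≤ 4·5^2 + 10·5 + 39 = 189.
Hence |(4u^3 - 6u^2 - u + 8) − 164| ≤ 189|u − 4| < eps provided |u − 4| < eps/189.
Choosing delta = min(1, eps/189) ensures both conditions, hence |(4u^3 - 6u^2 - u + 8) − 164| < eps.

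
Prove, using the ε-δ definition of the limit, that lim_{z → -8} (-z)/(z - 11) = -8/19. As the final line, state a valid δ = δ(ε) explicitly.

δ = min(19/2, (361/22)ε)

Let ε > 0 be given. We want δ > 0 with 0 < |z + 8| < δ ⇒ |(-z)/(z - 11) + 8/19| < ε.
Combining over a common denominator, (-z)/(z - 11) + 8/19 = [(-z)·(-19) − 8·(z - 11)] / [(-19)·(z - 11)] = 11(z + 8) / ((-19)(z - 11)).
So |(-z)/(z - 11) + 8/19| = 11|z + 8| / (19·|z − 11|).
Restrict δ ≤ 19/2. Then |z + 8| < 19/2 gives |z − 11| = |(z + 8) + (-19)| ≥ 19 − 19/2 = 19/2.
Hence |(-z)/(z - 11) + 8/19| < 11|z + 8|/(19·(19/2)) = (22/361)|z + 8|, which is < ε once |z + 8| < (361/22)ε.
Take δ = min(19/2, (361/22)ε). Then 0 < |z + 8| < δ forces both bounds, so |(-z)/(z - 11) + 8/19| < ε.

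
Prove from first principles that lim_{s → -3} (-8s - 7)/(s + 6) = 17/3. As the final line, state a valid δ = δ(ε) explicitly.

δ = min(3/2, (9/82)ε)

Let ε > 0. We want δ > 0 with 0 < |s + 3| < δ ⇒ |(-8s - 7)/(s + 6) − (17/3)| < ε.
Combining over a common denominator, (-8s - 7)/(s + 6) − (17/3) = [(-8s - 7)·3 − 17·(s + 6)] / [3·(s + 6)] = -41(s + 3) / (3(s + 6)).
So |(-8s - 7)/(s + 6) − (17/3)| = 41|s + 3| / (3·|s + 6|).
Restrict δ ≤ 3/2. Then |s + 3| < 3/2 gives |s + 6| = |(s + 3) + 3| ≥ 3 − 3/2 = 3/2.
Hence |(-8s - 7)/(s + 6) − (17/3)| < 41|s + 3|/(3·(3/2)) = (82/9)|s + 3|, which is < ε once |s + 3| < (9/82)ε.
Take δ = min(3/2, (9/82)ε). Then 0 < |s + 3| < δ forces both bounds, so |(-8s - 7)/(s + 6) − (17/3)| < ε.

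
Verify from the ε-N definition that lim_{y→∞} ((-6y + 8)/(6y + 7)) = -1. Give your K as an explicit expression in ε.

Fix ε > 0. We seek K > 0 such that y > K implies |(-6y + 8)/(6y + 7) + 1| < ε.
(-6y + 8)/(6y + 7) + 1 = (6(-6y + 8) − (-6)(6y + 7)) / (6(6y + 7)) = 90/(6(6y + 7)).
For y > 0 we have 6y + 7 > 6y, so |(-6y + 8)/(6y + 7) + 1| = 90/(6(6y + 7)) < 90/(6·6y) = (5/2)/y.
Thus |(-6y + 8)/(6y + 7) + 1| < ε whenever y > (5/2)/ε.
Take K = (5/2)/ε. If y > K then |(-6y + 8)/(6y + 7) + 1| < (5/2)/y < ε.

K = (5/2)/ε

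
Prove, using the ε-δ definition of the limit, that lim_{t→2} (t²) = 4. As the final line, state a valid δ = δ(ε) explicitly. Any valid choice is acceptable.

δ = min(1, ε/5)

Let ε > 0. We seek δ > 0 with 0 < |t − 2| < δ ⇒ |t² − 4| < ε.
Factor: t² − 4 = (t − 2)(t + 2), so |t² − 4| = |t − 2|·|t + 2|.
Restrict δ ≤ 1. Then |t − 2| < 1 gives |t| < 3, so by the triangle inequality |t + 2| ≤ 3 + 2 = 5.
Hence |t² − 4| ≤ 5|t − 2|, which is < ε once |t − 2| < ε/5.
Take δ = min(1, ε/5). If 0 < |t − 2| < δ then both bounds hold and |t² − 4| ≤ 5|t − 2| < 5·(ε/5) = ε.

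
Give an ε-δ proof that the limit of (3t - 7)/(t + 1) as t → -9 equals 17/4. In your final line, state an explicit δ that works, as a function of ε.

Let ε > 0. We want δ > 0 with 0 < |t + 9| < δ ⇒ |(3t - 7)/(t + 1) − (17/4)| < ε.
Combining over a common denominator, (3t - 7)/(t + 1) − (17/4) = [(3t - 7)·(-8) − (-34)·(t + 1)] / [(-8)·(t + 1)] = 10(t + 9) / ((-8)(t + 1)).
So |(3t - 7)/(t + 1) − (17/4)| = 10|t + 9| / (8·|t + 1|).
Restrict δ ≤ 4. Then |t + 9| < 4 gives |t + 1| = |(t + 9) + (-8)| ≥ 8 − 4 = 4.
Hence |(3t - 7)/(t + 1) − (17/4)| < 10|t + 9|/(8·4) = (5/16)|t + 9|, which is < ε once |t + 9| < (16/5)ε.
Take δ = min(4, (16/5)ε). Then 0 < |t + 9| < δ forces both bounds, so |(3t - 7)/(t + 1) − (17/4)| < ε.

δ = min(4, (16/5)ε)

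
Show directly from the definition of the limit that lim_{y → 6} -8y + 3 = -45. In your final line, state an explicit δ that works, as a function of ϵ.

δ = ϵ/8

Let ϵ > 0. We need δ > 0 so that 0 < |y − 6| < δ implies |(-8y + 3) + 45| < ϵ.
|(-8y + 3) + 45| = |-8y + 48| = 8|y − 6|.
So 8|y − 6| < ϵ exactly when |y − 6| < ϵ/8.
Choosing δ = ϵ/8 gives |(-8y + 3) + 45| = 8|y − 6| < ϵ whenever |y − 6| < δ.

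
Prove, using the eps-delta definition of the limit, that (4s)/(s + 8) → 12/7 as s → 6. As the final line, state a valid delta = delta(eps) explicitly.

delta = min(7, (49/16)eps)

Let eps > 0 be given. We want delta > 0 with 0 < |s − 6| < delta ⇒ |(4s)/(s + 8) − (12/7)| < eps.
Combining over a common denominator, (4s)/(s + 8) − (12/7) = [(4s)·14 − 24·(s + 8)] / [14·(s + 8)] = 32(s − 6) / (14(s + 8)).
So |(4s)/(s + 8) − (12/7)| = 32|s − 6| / (14·|s + 8|).
Restrict delta ≤ 7. Then |s − 6| < 7 gives |s + 8| = |(s − 6) + 14| ≥ 14 − 7 = 7.
Hence |(4s)/(s + 8) − (12/7)| < 32|s − 6|/(14·7) = (16/49)|s − 6|, which is < eps once |s − 6| < (49/16)eps.
Take delta = min(7, (49/16)eps). Then 0 < |s − 6| < delta forces both bounds, so |(4s)/(s + 8) − (12/7)| < eps.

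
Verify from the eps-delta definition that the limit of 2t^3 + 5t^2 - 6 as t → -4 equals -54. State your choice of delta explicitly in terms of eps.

Let eps > 0 be given. We want delta > 0 such that 0 < |t + 4| < delta implies |(2t^3 + 5t^2 - 6) + 54| < eps.
(2t^3 + 5t^2 - 6) + 54 = 2t^3 + 5t^2 + 48 = (t + 4)(2t^2 - 3t + 12).
So |(2t^3 + 5t^2 - 6) + 54| = |t + 4|·|2t^2 - 3t + 12|.
Require delta ≤ 1. Then |t + 4| < 1 gives |t| < 5, and by the triangle inequality |2t^2 - 3t + 12| ≤ 2·5^2 + 3·5 + 12 = 77.
Hence |(2t^3 + 5t^2 - 6) + 54| ≤ 77|t + 4| < eps provided |t + 4| < eps/77.
Choosing delta = min(1, eps/77) ensures both conditions, hence |(2t^3 + 5t^2 - 6) + 54| < eps.

delta = min(1, eps/77)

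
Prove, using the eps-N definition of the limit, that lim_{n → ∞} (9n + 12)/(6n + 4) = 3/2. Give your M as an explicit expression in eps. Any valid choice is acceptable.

M = 1/eps

Fix eps > 0. For n ≥ 1, |(9n + 12)/(6n + 4) − (3/2)| = |36|/(6(6n + 4)) = 36/(6(6n + 4)).
Since 6n + 4 ≥ 6n for n ≥ 1, this is ≤ 36/(6·6n) = 1/n.
So |(9n + 12)/(6n + 4) − (3/2)| < eps whenever n > 1/eps.
Take M = 1/eps. If n > M then |(9n + 12)/(6n + 4) − (3/2)| ≤ 1/n < eps.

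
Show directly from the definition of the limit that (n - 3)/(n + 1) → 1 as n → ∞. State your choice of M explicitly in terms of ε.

M = 4/ε

Let ε > 0. For n ≥ 1, |(n - 3)/(n + 1) − 1| = |-4|/((n + 1)) = 4/((n + 1)).
Since n + 1 ≥ n for n ≥ 1, this is ≤ 4/(n) = 4/n.
So |(n - 3)/(n + 1) − 1| < ε whenever n > 4/ε.
Take M = 4/ε. If n > M then |(n - 3)/(n + 1) − 1| ≤ 4/n < ε.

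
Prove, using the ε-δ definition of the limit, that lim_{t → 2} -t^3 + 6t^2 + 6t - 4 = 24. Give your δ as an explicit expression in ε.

Fix ε > 0. We want δ > 0 such that 0 < |t − 2| < δ implies |(-t^3 + 6t^2 + 6t - 4) − 24| < ε.
(-t^3 + 6t^2 + 6t - 4) − 24 = -t^3 + 6t^2 + 6t - 28 = (t − 2)(-t^2 + 4t + 14).
So |(-t^3 + 6t^2 + 6t - 4) − 24| = |t − 2|·|-t^2 + 4t + 14|.
Require δ ≤ 1. Then |t − 2| < 1 gives |t| < 3, and by the triangle inequality |-t^2 + 4t + 14| ≤ 3^2 + 4·3 + 14 = 35.
Hence |(-t^3 + 6t^2 + 6t - 4) − 24| ≤ 35|t − 2| < ε provided |t − 2| < ε/35.
Choosing δ = min(1, ε/35) ensures both conditions, hence |(-t^3 + 6t^2 + 6t - 4) − 24| < ε.

δ = min(1, ε/35)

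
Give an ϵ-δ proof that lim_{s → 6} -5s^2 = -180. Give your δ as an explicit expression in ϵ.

Let ϵ > 0 be given. We want δ > 0 such that 0 < |s − 6| < δ implies |(-5s^2) + 180| < ϵ.
(-5s^2) + 180 = -5s^2 + 180 = (s − 6)(-5s - 30).
So |(-5s^2) + 180| = |s − 6|·|-5s - 30|.
Assume first that |s − 6| < 1, so |s| < 7. Then |-5s - 30| ≤ 5·7 + 30 = 65.
Hence |(-5s^2) + 180| ≤ 65|s − 6| < ϵ provided |s − 6| < ϵ/65.
Take δ = min(1, ϵ/65). Then 0 < |s − 6| < δ gives both |s − 6| < 1 and |s − 6| < ϵ/65, so |(-5s^2) + 180| < ϵ.

δ = min(1, ϵ/65)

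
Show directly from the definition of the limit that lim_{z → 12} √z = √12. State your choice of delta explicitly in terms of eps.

delta = min(12, √12·eps)

Let eps > 0 be given. We want delta > 0 such that 0 < |z − 12| < delta implies |√z − √12| < eps.
Multiplying by the conjugate, |√z − √12| = |z − 12|/(√z + √12).
Restrict delta ≤ 12 so that |z − 12| < 12 forces z > 0, and then √z + √12 > √12.
Hence |√z − √12| < |z − 12|/√12, which is < eps once |z − 12| < √12·eps.
Take delta = min(12, √12·eps). If 0 < |z − 12| < delta then z > 0 and |√z − √12| < |z − 12|/√12 < eps.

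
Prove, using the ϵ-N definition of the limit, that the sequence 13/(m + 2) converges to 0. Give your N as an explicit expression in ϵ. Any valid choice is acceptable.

Fix ϵ > 0. For m ≥ 1, |13/(m + 2) − 0| = 13/(m + 2) ≤ 13/m.
We need 13/m < ϵ, i.e. m > 13/ϵ.
Take N = 13/ϵ. If m > N then |13/(m + 2)| ≤ 13/m < ϵ.

N = 13/ϵ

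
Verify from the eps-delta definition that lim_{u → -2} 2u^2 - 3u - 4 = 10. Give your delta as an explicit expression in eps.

Suppose eps > 0. We want delta > 0 such that 0 < |u + 2| < delta implies |(2u^2 - 3u - 4) − 10| < eps.
(2u^2 - 3u - 4) − 10 = 2u^2 - 3u - 14 = (u + 2)(2u - 7).
So |(2u^2 - 3u - 4) − 10| = |u + 2|·|2u - 7|.
Assume first that |u + 2| < 1, so |u| < 3. Then |2u - 7| ≤ 2·3 + 7 = 13.
Hence |(2u^2 - 3u - 4) − 10| ≤ 13|u + 2| < eps provided |u + 2| < eps/13.
Take delta = min(1, eps/13). Then 0 < |u + 2| < delta gives both |u + 2| < 1 and |u + 2| < eps/13, so |(2u^2 - 3u - 4) − 10| < eps.

delta = min(1, eps/13)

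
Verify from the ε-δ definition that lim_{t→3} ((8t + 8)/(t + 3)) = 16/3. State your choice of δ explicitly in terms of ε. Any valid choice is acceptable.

Suppose ε > 0. We want δ > 0 with 0 < |t − 3| < δ ⇒ |(8t + 8)/(t + 3) − (16/3)| < ε.
Combining over a common denominator, (8t + 8)/(t + 3) − (16/3) = [(8t + 8)·6 − 32·(t + 3)] / [6·(t + 3)] = 16(t − 3) / (6(t + 3)).
So |(8t + 8)/(t + 3) − (16/3)| = 16|t − 3| / (6·|t + 3|).
Restrict δ ≤ 3. Then |t − 3| < 3 gives |t + 3| = |(t − 3) + 6| ≥ 6 − 3 = 3.
Hence |(8t + 8)/(t + 3) − (16/3)| < 16|t − 3|/(6·3) = (8/9)|t − 3|, which is < ε once |t − 3| < (9/8)ε.
Take δ = min(3, (9/8)ε). Then 0 < |t − 3| < δ forces both bounds, so |(8t + 8)/(t + 3) − (16/3)| < ε.

δ = min(3, (9/8)ε)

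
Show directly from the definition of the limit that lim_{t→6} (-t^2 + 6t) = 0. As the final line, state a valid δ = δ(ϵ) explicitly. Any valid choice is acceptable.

δ = min(2, ϵ/8)

Fix ϵ > 0. We want δ > 0 such that 0 < |t − 6| < δ implies |(-t^2 + 6t)| < ϵ.
(-t^2 + 6t) = -t^2 + 6t = (t − 6)(-t).
So |(-t^2 + 6t)| = |t − 6|·|-t|.
Assume first that |t − 6| < 2, so |t| < 8. Then |-t| ≤ 8 = 8.
Hence |(-t^2 + 6t)| ≤ 8|t − 6| < ϵ provided |t − 6| < ϵ/8.
Choosing δ = min(2, ϵ/8) ensures both conditions, hence |(-t^2 + 6t)| < ϵ.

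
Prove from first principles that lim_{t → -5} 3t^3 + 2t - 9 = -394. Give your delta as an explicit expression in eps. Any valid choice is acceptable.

Suppose eps > 0. We want delta > 0 such that 0 < |t + 5| < delta implies |(3t^3 + 2t - 9) + 394| < eps.
(3t^3 + 2t - 9) + 394 = 3t^3 + 2t + 385 = (t + 5)(3t^2 - 15t + 77).
So |(3t^3 + 2t - 9) + 394| = |t + 5|·|3t^2 - 15t + 77|.
Assume first that |t + 5| < 1, so |t| < 6. Then |3t^2 - 15t + 77| ≤ 3·6^2 + 15·6 + 77 = 275.
Hence |(3t^3 + 2t - 9) + 394| ≤ 275|t + 5| < eps provided |t + 5| < eps/275.
Take delta = min(1, eps/275). Then 0 < |t + 5| < delta gives both |t + 5| < 1 and |t + 5| < eps/275, so |(3t^3 + 2t - 9) + 394| < eps.

delta = min(1, eps/275)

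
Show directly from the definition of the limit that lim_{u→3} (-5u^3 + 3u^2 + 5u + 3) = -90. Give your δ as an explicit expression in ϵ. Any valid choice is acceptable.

Let ϵ > 0. We want δ > 0 such that 0 < |u − 3| < δ implies |(-5u^3 + 3u^2 + 5u + 3) + 90| < ϵ.
(-5u^3 + 3u^2 + 5u + 3) + 90 = -5u^3 + 3u^2 + 5u + 93 = (u − 3)(-5u^2 - 12u - 31).
So |(-5u^3 + 3u^2 + 5u + 3) + 90| = |u − 3|·|-5u^2 - 12u - 31|.
Require δ ≤ 2. Then |u − 3| < 2 gives |u| < 5, and by the triangle inequality |-5u^2 - 12u - 31| ≤ 5·5^2 + 12·5 + 31 = 216.
Hence |(-5u^3 + 3u^2 + 5u + 3) + 90| ≤ 216|u − 3| < ϵ provided |u − 3| < ϵ/216.
Take δ = min(2, ϵ/216). Then 0 < |u − 3| < δ gives both |u − 3| < 2 and |u − 3| < ϵ/216, so |(-5u^3 + 3u^2 + 5u + 3) + 90| < ϵ.

δ = min(2, ϵ/216)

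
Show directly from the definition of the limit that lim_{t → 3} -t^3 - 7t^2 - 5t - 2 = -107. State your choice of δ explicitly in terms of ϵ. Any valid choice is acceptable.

Fix ϵ > 0. We want δ > 0 such that 0 < |t − 3| < δ implies |(-t^3 - 7t^2 - 5t - 2) + 107| < ϵ.
(-t^3 - 7t^2 - 5t - 2) + 107 = -t^3 - 7t^2 - 5t + 105 = (t − 3)(-t^2 - 10t - 35).
So |(-t^3 - 7t^2 - 5t - 2) + 107| = |t − 3|·|-t^2 - 10t - 35|.
Assume first that |t − 3| < 1, so |t| < 4. Then |-t^2 - 10t - 35| ≤ 4^2 + 10·4 + 35 = 91.
Hence |(-t^3 - 7t^2 - 5t - 2) + 107| ≤ 91|t − 3| < ϵ provided |t − 3| < ϵ/91.
Choosing δ = min(1, ϵ/91) ensures both conditions, hence |(-t^3 - 7t^2 - 5t - 2) + 107| < ϵ.

δ = min(1, ϵ/91)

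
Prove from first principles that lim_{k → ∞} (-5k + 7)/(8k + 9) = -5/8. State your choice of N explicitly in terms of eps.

N = (101/64)/eps

Fix eps > 0. For k ≥ 1, |(-5k + 7)/(8k + 9) + 5/8| = |101|/(8(8k + 9)) = 101/(8(8k + 9)).
Since 8k + 9 ≥ 8k for k ≥ 1, this is ≤ 101/(8·8k) = (101/64)/k.
So |(-5k + 7)/(8k + 9) + 5/8| < eps whenever k > (101/64)/eps.
Take N = (101/64)/eps. If k > N then |(-5k + 7)/(8k + 9) + 5/8| ≤ (101/64)/k < eps.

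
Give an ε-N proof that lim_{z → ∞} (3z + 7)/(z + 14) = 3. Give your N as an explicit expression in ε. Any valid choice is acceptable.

Fix ε > 0. We seek N > 0 such that z > N implies |(3z + 7)/(z + 14) − 3| < ε.
(3z + 7)/(z + 14) − 3 = ((3z + 7) − 3(z + 14)) / ((z + 14)) = -35/((z + 14)).
For z > 0 we have z + 14 > z, so |(3z + 7)/(z + 14) − 3| = 35/((z + 14)) < 35/(z) = 35/z.
Thus |(3z + 7)/(z + 14) − 3| < ε whenever z > 35/ε.
Take N = 35/ε. If z > N then |(3z + 7)/(z + 14) − 3| < 35/z < ε.

N = 35/ε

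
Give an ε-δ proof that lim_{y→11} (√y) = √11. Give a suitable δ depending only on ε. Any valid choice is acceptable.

Fix ε > 0. We want δ > 0 such that 0 < |y − 11| < δ implies |√y − √11| < ε.
Rationalise: √y − √11 = (y − 11)/(√y + √11), so |√y − √11| = |y − 11|/(√y + √11).
Restrict δ ≤ 11 so that |y − 11| < 11 forces y > 0, and then √y + √11 > √11.
Hence |√y − √11| < |y − 11|/√11, which is < ε once |y − 11| < √11·ε.
Take δ = min(11, √11·ε). If 0 < |y − 11| < δ then y > 0 and |√y − √11| < |y − 11|/√11 < ε.

δ = min(11, √11·ε)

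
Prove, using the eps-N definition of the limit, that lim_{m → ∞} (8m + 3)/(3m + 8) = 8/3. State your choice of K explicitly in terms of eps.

K = (55/9)/eps

Fix eps > 0. For m ≥ 1, |(8m + 3)/(3m + 8) − (8/3)| = |-55|/(3(3m + 8)) = 55/(3(3m + 8)).
Since 3m + 8 ≥ 3m for m ≥ 1, this is ≤ 55/(3·3m) = (55/9)/m.
So |(8m + 3)/(3m + 8) − (8/3)| < eps whenever m > (55/9)/eps.
Take K = (55/9)/eps. If m > K then |(8m + 3)/(3m + 8) − (8/3)| ≤ (55/9)/m < eps.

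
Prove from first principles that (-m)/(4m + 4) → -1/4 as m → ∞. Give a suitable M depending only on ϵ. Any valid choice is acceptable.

Let ϵ > 0 be given. For m ≥ 1, |(-m)/(4m + 4) + 1/4| = |4|/(4(4m + 4)) = 4/(4(4m + 4)).
Since 4m + 4 ≥ 4m for m ≥ 1, this is ≤ 4/(4·4m) = (1/4)/m.
So |(-m)/(4m + 4) + 1/4| < ϵ whenever m > (1/4)/ϵ.
Take M = (1/4)/ϵ. If m > M then |(-m)/(4m + 4) + 1/4| ≤ (1/4)/m < ϵ.

M = (1/4)/ϵ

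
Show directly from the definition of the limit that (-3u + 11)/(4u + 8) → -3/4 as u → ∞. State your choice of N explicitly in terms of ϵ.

Let ϵ > 0. We seek N > 0 such that u > N implies |(-3u + 11)/(4u + 8) + 3/4| < ϵ.
(-3u + 11)/(4u + 8) + 3/4 = (4(-3u + 11) − (-3)(4u + 8)) / (4(4u + 8)) = 68/(4(4u + 8)).
For u > 0 we have 4u + 8 > 4u, so |(-3u + 11)/(4u + 8) + 3/4| = 68/(4(4u + 8)) < 68/(4·4u) = (17/4)/u.
Thus |(-3u + 11)/(4u + 8) + 3/4| < ϵ whenever u > (17/4)/ϵ.
Take N = (17/4)/ϵ. If u > N then |(-3u + 11)/(4u + 8) + 3/4| < (17/4)/u < ϵ.

N = (17/4)/ϵ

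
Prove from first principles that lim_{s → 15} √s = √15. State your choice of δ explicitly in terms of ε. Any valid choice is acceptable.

δ = min(15, √15·ε)

Suppose ε > 0. We want δ > 0 such that 0 < |s − 15| < δ implies |√s − √15| < ε.
Rationalise: √s − √15 = (s − 15)/(√s + √15), so |√s − √15| = |s − 15|/(√s + √15).
Restrict δ ≤ 15 so that |s − 15| < 15 forces s > 0, and then √s + √15 > √15.
Hence |√s − √15| < |s − 15|/√15, which is < ε once |s − 15| < √15·ε.
Take δ = min(15, √15·ε). If 0 < |s − 15| < δ then s > 0 and |√s − √15| < |s − 15|/√15 < ε.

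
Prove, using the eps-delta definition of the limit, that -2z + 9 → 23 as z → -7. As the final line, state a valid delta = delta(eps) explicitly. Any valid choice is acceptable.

delta = eps/2

Let eps > 0. We need delta > 0 so that 0 < |z + 7| < delta implies |(-2z + 9) − 23| < eps.
|(-2z + 9) − 23| = |-2z - 14| = 2|z + 7|.
So 2|z + 7| < eps exactly when |z + 7| < eps/2.
Choosing delta = eps/2 gives |(-2z + 9) − 23| = 2|z + 7| < eps whenever |z + 7| < delta.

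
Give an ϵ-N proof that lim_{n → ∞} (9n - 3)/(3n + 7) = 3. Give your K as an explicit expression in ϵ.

K = 8/ϵ

Let ϵ > 0. For n ≥ 1, |(9n - 3)/(3n + 7) − 3| = |-72|/(3(3n + 7)) = 72/(3(3n + 7)).
Since 3n + 7 ≥ 3n for n ≥ 1, this is ≤ 72/(3·3n) = 8/n.
So |(9n - 3)/(3n + 7) − 3| < ϵ whenever n > 8/ϵ.
Take K = 8/ϵ. If n > K then |(9n - 3)/(3n + 7) − 3| ≤ 8/n < ϵ.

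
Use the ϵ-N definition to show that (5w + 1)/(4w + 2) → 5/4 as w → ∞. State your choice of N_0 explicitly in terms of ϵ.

Let ϵ > 0 be given. We seek N_0 > 0 such that w > N_0 implies |(5w + 1)/(4w + 2) − (5/4)| < ϵ.
(5w + 1)/(4w + 2) − (5/4) = (4(5w + 1) − 5(4w + 2)) / (4(4w + 2)) = -6/(4(4w + 2)).
For w > 0 we have 4w + 2 > 4w, so |(5w + 1)/(4w + 2) − (5/4)| = 6/(4(4w + 2)) < 6/(4·4w) = (3/8)/w.
Thus |(5w + 1)/(4w + 2) − (5/4)| < ϵ whenever w > (3/8)/ϵ.
Take N_0 = (3/8)/ϵ. If w > N_0 then |(5w + 1)/(4w + 2) − (5/4)| < (3/8)/w < ϵ.

N_0 = (3/8)/ϵ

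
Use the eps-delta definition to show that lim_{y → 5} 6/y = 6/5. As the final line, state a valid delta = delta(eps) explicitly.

Suppose eps > 0. We seek delta > 0 such that 0 < |y − 5| < delta implies |6/y − (6/5)| < eps.
|6/y − (6/5)| = 6·|5 − y|/(5·|y|) = 6|y − 5|/(5|y|).
Require delta ≤ 5/2 so that |y| > 5 − 5/2 = 5/2, hence 5|y| > 25/2.
Then |6/y − (6/5)| < 6|y − 5|/(25/2), which is < eps when |y − 5| < (25/12)eps.
Take delta = min(5/2, (25/12)eps). Then 0 < |y − 5| < delta gives both |y − 5| < 5/2 and |y − 5| < (25/12)eps, so |6/y − (6/5)| < eps.

delta = min(5/2, (25/12)eps)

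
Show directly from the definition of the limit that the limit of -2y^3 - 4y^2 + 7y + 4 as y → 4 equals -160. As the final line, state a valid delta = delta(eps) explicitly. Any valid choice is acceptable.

delta = min(1, eps/151)

Fix eps > 0. We want delta > 0 such that 0 < |y − 4| < delta implies |(-2y^3 - 4y^2 + 7y + 4) + 160| < eps.
(-2y^3 - 4y^2 + 7y + 4) + 160 = -2y^3 - 4y^2 + 7y + 164 = (y − 4)(-2y^2 - 12y - 41).
So |(-2y^3 - 4y^2 + 7y + 4) + 160| = |y − 4|·|-2y^2 - 12y - 41|.
Require delta ≤ 1. Then |y − 4| < 1 gives |y| < 5, and by the triangle inequality |-2y^2 - 12y - 41| ≤ 2·5^2 + 12·5 + 41 = 151.
Hence |(-2y^3 - 4y^2 + 7y + 4) + 160| ≤ 151|y − 4| < eps provided |y − 4| < eps/151.
Take delta = min(1, eps/151). Then 0 < |y − 4| < delta gives both |y − 4| < 1 and |y − 4| < eps/151, so |(-2y^3 - 4y^2 + 7y + 4) + 160| < eps.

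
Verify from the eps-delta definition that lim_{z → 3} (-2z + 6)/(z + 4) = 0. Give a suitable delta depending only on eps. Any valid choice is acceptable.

delta = min(7/2, (7/4)eps)

Fix eps > 0. We want delta > 0 with 0 < |z − 3| < delta ⇒ |(-2z + 6)/(z + 4) − 0| < eps.
Combining over a common denominator, (-2z + 6)/(z + 4) − 0 = [(-2z + 6)·7 − 0·(z + 4)] / [7·(z + 4)] = -14(z − 3) / (7(z + 4)).
So |(-2z + 6)/(z + 4) − 0| = 14|z − 3| / (7·|z + 4|).
Require delta ≤ 7/2, so |z + 4| ≥ |7| − |z − 3| > 7 − 7/2 = 7/2.
Hence |(-2z + 6)/(z + 4) − 0| < 14|z − 3|/(7·(7/2)) = (4/7)|z − 3|, which is < eps once |z − 3| < (7/4)eps.
Take delta = min(7/2, (7/4)eps). Then 0 < |z − 3| < delta forces both bounds, so |(-2z + 6)/(z + 4) − 0| < eps.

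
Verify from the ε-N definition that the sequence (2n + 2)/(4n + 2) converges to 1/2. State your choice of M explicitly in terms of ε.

Suppose ε > 0. For n ≥ 1, |(2n + 2)/(4n + 2) − (1/2)| = |4|/(4(4n + 2)) = 4/(4(4n + 2)).
Since 4n + 2 ≥ 4n for n ≥ 1, this is ≤ 4/(4·4n) = (1/4)/n.
So |(2n + 2)/(4n + 2) − (1/2)| < ε whenever n > (1/4)/ε.
Take M = (1/4)/ε. If n > M then |(2n + 2)/(4n + 2) − (1/2)| ≤ (1/4)/n < ε.

M = (1/4)/ε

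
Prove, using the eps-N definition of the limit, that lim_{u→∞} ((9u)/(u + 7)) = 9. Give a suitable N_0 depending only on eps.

Let eps > 0. We seek N_0 > 0 such that u > N_0 implies |(9u)/(u + 7) − 9| < eps.
(9u)/(u + 7) − 9 = ((9u) − 9(u + 7)) / ((u + 7)) = -63/((u + 7)).
For u > 0 we have u + 7 > u, so |(9u)/(u + 7) − 9| = 63/((u + 7)) < 63/(u) = 63/u.
Thus |(9u)/(u + 7) − 9| < eps whenever u > 63/eps.
Take N_0 = 63/eps. If u > N_0 then |(9u)/(u + 7) − 9| < 63/u < eps.

N_0 = 63/eps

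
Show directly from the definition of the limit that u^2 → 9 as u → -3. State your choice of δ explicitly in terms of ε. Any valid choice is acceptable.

δ = min(2, ε/8)

Let ε > 0. We seek δ > 0 with 0 < |u + 3| < δ ⇒ |u^2 − 9| < ε.
Factor: u^2 − 9 = (u + 3)(u - 3), so |u^2 − 9| = |u + 3|·|u - 3|.
Impose δ ≤ 2 so that |u| < 5; then |u - 3| ≤ 8.
Hence |u^2 − 9| ≤ 8|u + 3|, which is < ε once |u + 3| < ε/8.
Take δ = min(2, ε/8). If 0 < |u + 3| < δ then both bounds hold and |u^2 − 9| ≤ 8|u + 3| < 8·(ε/8) = ε.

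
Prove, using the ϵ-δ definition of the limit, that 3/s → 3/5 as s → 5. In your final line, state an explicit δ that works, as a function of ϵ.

δ = min(5/2, (25/6)ϵ)

Let ϵ > 0 be given. We seek δ > 0 such that 0 < |s − 5| < δ implies |3/s − (3/5)| < ϵ.
|3/s − (3/5)| = 3·|5 − s|/(5·|s|) = 3|s − 5|/(5|s|).
Restrict δ ≤ 5/2. Then |s − 5| < 5/2 gives |s| > 5/2, so 5|s| > 25/2.
Then |3/s − (3/5)| < 3|s − 5|/(25/2), which is < ϵ when |s − 5| < (25/6)ϵ.
Take δ = min(5/2, (25/6)ϵ). Then 0 < |s − 5| < δ gives both |s − 5| < 5/2 and |s − 5| < (25/6)ϵ, so |3/s − (3/5)| < ϵ.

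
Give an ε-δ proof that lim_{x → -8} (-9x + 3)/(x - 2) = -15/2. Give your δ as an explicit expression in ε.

Suppose ε > 0. We want δ > 0 with 0 < |x + 8| < δ ⇒ |(-9x + 3)/(x - 2) + 15/2| < ε.
Combining over a common denominator, (-9x + 3)/(x - 2) + 15/2 = [(-9x + 3)·(-10) − 75·(x - 2)] / [(-10)·(x - 2)] = 15(x + 8) / ((-10)(x - 2)).
So |(-9x + 3)/(x - 2) + 15/2| = 15|x + 8| / (10·|x − 2|).
Restrict δ ≤ 5. Then |x + 8| < 5 gives |x − 2| = |(x + 8) + (-10)| ≥ 10 − 5 = 5.
Hence |(-9x + 3)/(x - 2) + 15/2| < 15|x + 8|/(10·5) = (3/10)|x + 8|, which is < ε once |x + 8| < (10/3)ε.
Take δ = min(5, (10/3)ε). Then 0 < |x + 8| < δ forces both bounds, so |(-9x + 3)/(x - 2) + 15/2| < ε.

δ = min(5, (10/3)ε)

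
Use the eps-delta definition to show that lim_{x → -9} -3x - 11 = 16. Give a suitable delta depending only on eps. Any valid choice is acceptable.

delta = eps/3

Let eps > 0 be given. We need delta > 0 so that 0 < |x + 9| < delta implies |(-3x - 11) − 16| < eps.
Since (-3x - 11) − 16 = -3(x + 9), we have |(-3x - 11) − 16| = 3|x + 9|.
So 3|x + 9| < eps exactly when |x + 9| < eps/3.
Choosing delta = eps/3 gives |(-3x - 11) − 16| = 3|x + 9| < eps whenever |x + 9| < delta.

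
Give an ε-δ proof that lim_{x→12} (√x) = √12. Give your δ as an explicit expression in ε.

Fix ε > 0. We want δ > 0 such that 0 < |x − 12| < δ implies |√x − √12| < ε.
Rationalise: √x − √12 = (x − 12)/(√x + √12), so |√x − √12| = |x − 12|/(√x + √12).
Restrict δ ≤ 12 so that |x − 12| < 12 forces x > 0, and then √x + √12 > √12.
Hence |√x − √12| < |x − 12|/√12, which is < ε once |x − 12| < √12·ε.
Take δ = min(12, √12·ε). If 0 < |x − 12| < δ then x > 0 and |√x − √12| < |x − 12|/√12 < ε.

δ = min(12, √12·ε)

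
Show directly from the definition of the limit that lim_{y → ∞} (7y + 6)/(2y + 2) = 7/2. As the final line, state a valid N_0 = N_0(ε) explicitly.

Suppose ε > 0. We seek N_0 > 0 such that y > N_0 implies |(7y + 6)/(2y + 2) − (7/2)| < ε.
(7y + 6)/(2y + 2) − (7/2) = (2(7y + 6) − 7(2y + 2)) / (2(2y + 2)) = -2/(2(2y + 2)).
For y > 0 we have 2y + 2 > 2y, so |(7y + 6)/(2y + 2) − (7/2)| = 2/(2(2y + 2)) < 2/(2·2y) = (1/2)/y.
Thus |(7y + 6)/(2y + 2) − (7/2)| < ε whenever y > (1/2)/ε.
Take N_0 = (1/2)/ε. If y > N_0 then |(7y + 6)/(2y + 2) − (7/2)| < (1/2)/y < ε.

N_0 = (1/2)/ε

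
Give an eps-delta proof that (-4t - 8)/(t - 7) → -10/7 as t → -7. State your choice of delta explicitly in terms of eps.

delta = min(7, (49/18)eps)

Let eps > 0 be given. We want delta > 0 with 0 < |t + 7| < delta ⇒ |(-4t - 8)/(t - 7) + 10/7| < eps.
Combining over a common denominator, (-4t - 8)/(t - 7) + 10/7 = [(-4t - 8)·(-14) − 20·(t - 7)] / [(-14)·(t - 7)] = 36(t + 7) / ((-14)(t - 7)).
So |(-4t - 8)/(t - 7) + 10/7| = 36|t + 7| / (14·|t − 7|).
Restrict delta ≤ 7. Then |t + 7| < 7 gives |t − 7| = |(t + 7) + (-14)| ≥ 14 − 7 = 7.
Hence |(-4t - 8)/(t - 7) + 10/7| < 36|t + 7|/(14·7) = (18/49)|t + 7|, which is < eps once |t + 7| < (49/18)eps.
Take delta = min(7, (49/18)eps). Then 0 < |t + 7| < delta forces both bounds, so |(-4t - 8)/(t - 7) + 10/7| < eps.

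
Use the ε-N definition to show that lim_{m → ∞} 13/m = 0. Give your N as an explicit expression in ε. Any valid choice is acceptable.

N = 13/ε

Fix ε > 0. For m ≥ 1, |13/m − 0| = 13/(m) ≤ 13/m.
We need 13/m < ε, i.e. m > 13/ε.
Take N = 13/ε. If m > N then |13/m| ≤ 13/m < ε.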